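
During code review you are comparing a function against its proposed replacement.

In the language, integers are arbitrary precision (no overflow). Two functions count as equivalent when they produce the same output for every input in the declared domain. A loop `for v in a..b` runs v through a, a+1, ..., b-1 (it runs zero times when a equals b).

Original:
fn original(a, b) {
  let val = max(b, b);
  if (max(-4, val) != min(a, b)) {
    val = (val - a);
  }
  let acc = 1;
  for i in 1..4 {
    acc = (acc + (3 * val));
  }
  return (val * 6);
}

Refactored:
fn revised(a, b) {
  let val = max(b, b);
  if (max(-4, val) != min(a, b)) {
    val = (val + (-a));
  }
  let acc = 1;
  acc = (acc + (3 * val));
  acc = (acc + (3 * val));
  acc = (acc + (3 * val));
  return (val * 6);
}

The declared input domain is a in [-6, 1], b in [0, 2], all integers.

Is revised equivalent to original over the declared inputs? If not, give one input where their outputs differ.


This is a faithful refactor — loop structure differs; statement counts differ; arithmetic usage differs; constant usage differs; local variable names differ, but the computed results match everywhere.
One worked example (a=0, b=0) — original: val := 0 | (max(-4, val) != min(a, b)): false | acc := 1 | iter i=1: | acc := 1 | iter i=2: | acc := 1 | iter i=3: | acc := 1 | result 0; revised: val := 0 | (max(-4, val) != min(a, b)): false | acc := 1 | acc := 1 | acc := 1 | acc := 1 | result 0; agreement on 0.
Checked all 24 inputs in the declared domain: the outputs agree on every one.
verdict: equivalent


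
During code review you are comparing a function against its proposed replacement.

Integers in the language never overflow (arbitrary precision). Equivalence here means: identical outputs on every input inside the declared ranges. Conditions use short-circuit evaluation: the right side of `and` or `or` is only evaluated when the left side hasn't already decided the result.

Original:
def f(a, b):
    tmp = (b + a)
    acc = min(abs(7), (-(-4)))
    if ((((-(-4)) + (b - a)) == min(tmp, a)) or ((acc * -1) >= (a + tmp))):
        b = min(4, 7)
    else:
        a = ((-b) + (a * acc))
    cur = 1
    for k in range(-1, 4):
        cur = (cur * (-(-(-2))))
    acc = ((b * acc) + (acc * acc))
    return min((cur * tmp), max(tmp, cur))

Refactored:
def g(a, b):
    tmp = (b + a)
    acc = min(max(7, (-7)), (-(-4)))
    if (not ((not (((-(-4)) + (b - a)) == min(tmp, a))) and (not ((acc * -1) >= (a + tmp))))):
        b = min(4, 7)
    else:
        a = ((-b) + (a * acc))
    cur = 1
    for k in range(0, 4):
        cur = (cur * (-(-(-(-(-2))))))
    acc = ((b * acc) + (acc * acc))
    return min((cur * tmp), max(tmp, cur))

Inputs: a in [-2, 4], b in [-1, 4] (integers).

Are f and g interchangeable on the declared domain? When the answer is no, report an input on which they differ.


Run the pair on a=-2, b=-1.
f: tmp := -3 | acc := 4 | ((((-(-4)) + (b - a)) == min(tmp, a)) or ((acc * -1) >= (a + tmp))): true | b := 4 | cur := 1 | iter k=-1: | cur := -2 | iter k=0: | cur := 4 | iter k=1: | cur := -8 | iter k=2: | cur := 16 | iter k=3: | cur := -32 | acc := 32 | result -3
g: tmp := -3 | acc := 4 | (not ((not (((-(-4)) + (b - a)) == min(tmp, a))) and (not ((acc * -1) >= (a + tmp))))): true | b := 4 | cur := 1 | iter k=0: | cur := -2 | iter k=1: | cur := 4 | iter k=2: | cur := -8 | iter k=3: | cur := 16 | acc := 32 | result -48
-3 and -48 differ, so these are not the same function on this domain.
verdict: not equivalent; witness: a=-2, b=-1


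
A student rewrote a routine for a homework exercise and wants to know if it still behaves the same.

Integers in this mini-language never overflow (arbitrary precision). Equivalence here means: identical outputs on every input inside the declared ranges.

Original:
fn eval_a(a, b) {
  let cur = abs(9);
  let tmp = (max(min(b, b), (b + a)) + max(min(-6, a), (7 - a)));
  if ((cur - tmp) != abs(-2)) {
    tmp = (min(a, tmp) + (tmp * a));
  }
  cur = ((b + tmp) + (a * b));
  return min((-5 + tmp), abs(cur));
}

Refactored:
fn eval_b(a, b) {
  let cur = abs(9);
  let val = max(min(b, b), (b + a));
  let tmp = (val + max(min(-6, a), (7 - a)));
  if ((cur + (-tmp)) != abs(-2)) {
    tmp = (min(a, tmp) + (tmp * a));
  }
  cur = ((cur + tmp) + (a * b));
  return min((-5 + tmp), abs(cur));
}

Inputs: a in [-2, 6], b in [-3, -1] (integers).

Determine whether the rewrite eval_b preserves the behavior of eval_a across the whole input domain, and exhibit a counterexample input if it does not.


Consider the input a=2, b=-3.
eval_a: cur becomes 9; next tmp becomes 4; next ((cur - tmp) != abs(-2)) evaluates to true; next tmp becomes 10; next cur becomes 1; next final value 1
eval_b: cur becomes 9; next val becomes -1; next tmp becomes 4; next ((cur + (-tmp)) != abs(-2)) evaluates to true; next tmp becomes 10; next cur becomes 13; next final value 5
1 != 5, so the rewrite changes behavior.
verdict: not equivalent; witness: a=2, b=-3


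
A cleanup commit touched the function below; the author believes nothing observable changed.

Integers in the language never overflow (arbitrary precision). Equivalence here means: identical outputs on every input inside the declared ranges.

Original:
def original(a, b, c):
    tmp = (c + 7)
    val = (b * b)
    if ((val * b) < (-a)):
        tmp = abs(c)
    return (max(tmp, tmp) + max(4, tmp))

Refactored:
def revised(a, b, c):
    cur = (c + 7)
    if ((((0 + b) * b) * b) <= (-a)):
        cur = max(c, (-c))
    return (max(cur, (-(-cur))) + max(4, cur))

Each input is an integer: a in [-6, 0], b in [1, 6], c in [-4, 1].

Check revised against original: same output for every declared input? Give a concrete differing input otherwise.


These are not equivalent — on a=-1, b=1, c=-4 the outputs split (7 vs 8).
original: tmp := 3 | val := 1 | ((val * b) < (-a)): false | result 7
revised: cur := 3 | ((((0 + b) * b) * b) <= (-a)): true | cur := 4 | result 8
verdict: not equivalent; witness: a=-1, b=1, c=-4


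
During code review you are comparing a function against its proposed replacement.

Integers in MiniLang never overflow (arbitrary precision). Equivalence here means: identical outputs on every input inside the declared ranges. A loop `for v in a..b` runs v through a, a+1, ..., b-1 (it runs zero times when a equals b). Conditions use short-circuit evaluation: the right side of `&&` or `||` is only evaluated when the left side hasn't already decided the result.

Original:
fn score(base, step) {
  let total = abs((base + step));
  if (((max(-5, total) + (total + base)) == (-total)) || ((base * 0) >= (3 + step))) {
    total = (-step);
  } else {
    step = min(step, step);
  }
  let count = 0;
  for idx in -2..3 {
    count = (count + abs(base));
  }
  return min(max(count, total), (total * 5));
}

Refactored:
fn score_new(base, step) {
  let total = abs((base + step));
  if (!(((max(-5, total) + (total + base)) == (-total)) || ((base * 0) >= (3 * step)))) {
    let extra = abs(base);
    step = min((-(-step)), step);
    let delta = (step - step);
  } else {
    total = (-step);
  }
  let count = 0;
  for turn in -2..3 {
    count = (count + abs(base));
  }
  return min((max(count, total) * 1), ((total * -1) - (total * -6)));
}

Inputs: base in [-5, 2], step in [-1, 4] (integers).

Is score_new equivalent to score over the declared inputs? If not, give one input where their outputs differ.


Input base=-5, step=-1: 25 from score versus 5 from score_new.
verdict: not equivalent; witness: base=-5, step=-1


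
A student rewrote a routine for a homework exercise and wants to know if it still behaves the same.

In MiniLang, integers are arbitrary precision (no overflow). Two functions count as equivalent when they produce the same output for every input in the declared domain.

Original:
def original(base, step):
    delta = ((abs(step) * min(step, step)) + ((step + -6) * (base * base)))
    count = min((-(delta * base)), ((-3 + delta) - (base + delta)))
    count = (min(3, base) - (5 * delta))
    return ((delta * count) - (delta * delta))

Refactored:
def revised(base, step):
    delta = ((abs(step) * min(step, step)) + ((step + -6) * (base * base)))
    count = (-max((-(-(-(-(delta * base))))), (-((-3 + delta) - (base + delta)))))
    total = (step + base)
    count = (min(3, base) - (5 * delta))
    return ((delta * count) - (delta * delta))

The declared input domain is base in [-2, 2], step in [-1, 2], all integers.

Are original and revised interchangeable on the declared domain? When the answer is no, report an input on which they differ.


Equivalent — the differences include arithmetic usage differs; also local variable names differ; also statement counts differ; also min/max/abs usage differs, yet no declared input distinguishes the two.
Tracing base=2, step=-1: original: delta=-29, then count=-5, then count=147, then returns -5104 | revised: delta=-29, then count=-5, then total=1, then count=147, then returns -5104 — matching result -5104.
An exhaustive pass over the 20 declared inputs shows identical outputs.
verdict: equivalent


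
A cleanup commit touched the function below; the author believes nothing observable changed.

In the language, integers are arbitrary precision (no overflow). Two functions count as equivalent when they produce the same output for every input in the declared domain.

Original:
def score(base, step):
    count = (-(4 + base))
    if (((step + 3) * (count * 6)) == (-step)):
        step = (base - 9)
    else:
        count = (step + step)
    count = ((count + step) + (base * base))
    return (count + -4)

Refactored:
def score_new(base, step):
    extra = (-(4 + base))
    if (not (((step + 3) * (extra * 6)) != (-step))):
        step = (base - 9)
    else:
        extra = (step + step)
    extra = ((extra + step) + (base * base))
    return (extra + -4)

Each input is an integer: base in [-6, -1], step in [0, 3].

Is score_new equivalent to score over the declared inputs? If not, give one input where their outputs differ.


Differences: local variable names differ, and boolean connective usage differs, and comparison usage differs — yet all 24 inputs agree.
verdict: equivalent


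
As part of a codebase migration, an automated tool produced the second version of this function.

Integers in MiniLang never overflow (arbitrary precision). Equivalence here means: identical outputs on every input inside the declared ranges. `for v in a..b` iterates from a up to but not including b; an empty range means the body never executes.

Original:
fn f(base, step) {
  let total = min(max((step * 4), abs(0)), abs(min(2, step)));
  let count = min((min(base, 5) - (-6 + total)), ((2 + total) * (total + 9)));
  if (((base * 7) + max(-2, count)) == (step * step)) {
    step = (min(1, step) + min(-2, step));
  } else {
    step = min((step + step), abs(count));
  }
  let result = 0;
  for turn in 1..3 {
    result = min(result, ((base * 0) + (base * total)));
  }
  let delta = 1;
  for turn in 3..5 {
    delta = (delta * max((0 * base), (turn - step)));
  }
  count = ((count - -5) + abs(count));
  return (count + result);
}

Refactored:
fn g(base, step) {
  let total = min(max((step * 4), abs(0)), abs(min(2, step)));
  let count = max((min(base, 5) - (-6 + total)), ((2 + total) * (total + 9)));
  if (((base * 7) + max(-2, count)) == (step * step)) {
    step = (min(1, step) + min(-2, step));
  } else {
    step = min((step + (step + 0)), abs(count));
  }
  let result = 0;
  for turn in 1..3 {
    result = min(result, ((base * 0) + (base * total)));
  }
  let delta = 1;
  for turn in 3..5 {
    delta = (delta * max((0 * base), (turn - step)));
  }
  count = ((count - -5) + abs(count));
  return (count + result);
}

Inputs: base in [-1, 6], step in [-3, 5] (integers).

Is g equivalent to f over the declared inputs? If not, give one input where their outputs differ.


These are not equivalent — on base=-1, step=-3 the outputs split (15 vs 41).
f: total=0, then count=5, then (((base * 7) + max(-2, count)) == (step * step)) is false, then step=-6, then result=0, then (turn=1), then result=0, then (turn=2), then result=0, then delta=1, then (turn=3), then delta=9, then (turn=4), then delta=90, then count=15, then returns 15
g: total=0, then count=18, then (((base * 7) + max(-2, count)) == (step * step)) is false, then step=-6, then result=0, then (turn=1), then result=0, then (turn=2), then result=0, then delta=1, then (turn=3), then delta=9, then (turn=4), then delta=90, then count=41, then returns 41
verdict: not equivalent; witness: base=-1, step=-3


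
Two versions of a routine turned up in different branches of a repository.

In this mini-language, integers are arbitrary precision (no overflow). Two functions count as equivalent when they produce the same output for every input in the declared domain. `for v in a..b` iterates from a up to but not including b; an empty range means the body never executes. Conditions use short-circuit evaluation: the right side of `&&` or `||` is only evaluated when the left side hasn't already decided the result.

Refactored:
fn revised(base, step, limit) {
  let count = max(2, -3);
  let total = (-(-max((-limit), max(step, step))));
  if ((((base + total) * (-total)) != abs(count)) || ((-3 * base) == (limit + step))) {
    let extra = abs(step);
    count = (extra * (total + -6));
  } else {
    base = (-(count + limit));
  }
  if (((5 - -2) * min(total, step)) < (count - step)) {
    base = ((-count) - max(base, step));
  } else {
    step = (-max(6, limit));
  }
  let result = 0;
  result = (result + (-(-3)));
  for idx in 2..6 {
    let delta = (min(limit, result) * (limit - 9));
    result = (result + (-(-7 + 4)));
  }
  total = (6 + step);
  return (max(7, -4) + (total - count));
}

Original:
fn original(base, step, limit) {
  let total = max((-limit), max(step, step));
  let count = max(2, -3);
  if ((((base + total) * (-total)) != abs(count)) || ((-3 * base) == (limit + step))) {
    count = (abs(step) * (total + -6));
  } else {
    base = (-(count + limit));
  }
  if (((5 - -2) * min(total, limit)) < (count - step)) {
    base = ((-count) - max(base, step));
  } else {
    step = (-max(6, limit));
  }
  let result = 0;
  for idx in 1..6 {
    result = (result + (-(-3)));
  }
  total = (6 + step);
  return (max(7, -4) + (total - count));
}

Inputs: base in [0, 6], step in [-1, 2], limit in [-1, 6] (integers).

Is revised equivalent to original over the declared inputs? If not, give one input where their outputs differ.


Consider the input base=0, step=-1, limit=0.
original: total = 0; count = 2; ((((base + total) * (-total)) != abs(count)) || ((-3 * base) == (limit + step))) -> true; count = -6; (((5 - -2) * min(total, limit)) < (count - step)) -> false; step = -6; result = 0; [idx=1]; result = 3; [idx=2]; result = 6; [idx=3]; result = 9; [idx=4]; result = 12; [idx=5]; result = 15; total = 0; return 13
revised: count = 2; total = 0; ((((base + total) * (-total)) != abs(count)) || ((-3 * base) == (limit + step))) -> true; extra = 1; count = -6; (((5 - -2) * min(total, step)) < (count - step)) -> true; base = 6; result = 0; result = 3; [idx=2]; delta = 0; result = 6; [idx=3]; delta = 0; result = 9; [idx=4]; delta = 0; result = 12; [idx=5]; delta = 0; result = 15; total = 5; return 18
13 vs 18 — the two versions disagree here.
verdict: not equivalent; witness: base=0, step=-1, limit=0


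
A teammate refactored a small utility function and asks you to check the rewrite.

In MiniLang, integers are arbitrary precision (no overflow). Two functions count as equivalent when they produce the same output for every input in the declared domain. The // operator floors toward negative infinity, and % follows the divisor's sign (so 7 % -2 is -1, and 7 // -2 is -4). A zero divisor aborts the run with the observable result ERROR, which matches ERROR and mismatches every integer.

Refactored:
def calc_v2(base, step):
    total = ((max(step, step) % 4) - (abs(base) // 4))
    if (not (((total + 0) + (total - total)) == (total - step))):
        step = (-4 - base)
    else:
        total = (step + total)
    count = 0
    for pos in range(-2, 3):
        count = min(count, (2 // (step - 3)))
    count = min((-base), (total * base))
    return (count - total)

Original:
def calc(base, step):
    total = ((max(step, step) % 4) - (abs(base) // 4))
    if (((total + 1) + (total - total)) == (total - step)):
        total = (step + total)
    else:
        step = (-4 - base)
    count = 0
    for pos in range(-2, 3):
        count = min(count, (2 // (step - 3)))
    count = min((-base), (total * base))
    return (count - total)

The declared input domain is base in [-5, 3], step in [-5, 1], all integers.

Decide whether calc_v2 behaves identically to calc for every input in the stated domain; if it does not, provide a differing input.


These are not equivalent — on base=-5, step=-1 the outputs split (-6 vs -12).
calc: total=2, then (((total + 1) + (total - total)) == (total - step)) is true, then total=1, then count=0, then (pos=-2), then count=-1, then (pos=-1), then count=-1, then (pos=0), then count=-1, then (pos=1), then count=-1, then (pos=2), then count=-1, then count=-5, then returns -6
calc_v2: total=2, then (not (((total + 0) + (total - total)) == (total - step))) is true, then step=1, then count=0, then (pos=-2), then count=-1, then (pos=-1), then count=-1, then (pos=0), then count=-1, then (pos=1), then count=-1, then (pos=2), then count=-1, then count=-10, then returns -12
verdict: not equivalent; witness: base=-5, step=-1


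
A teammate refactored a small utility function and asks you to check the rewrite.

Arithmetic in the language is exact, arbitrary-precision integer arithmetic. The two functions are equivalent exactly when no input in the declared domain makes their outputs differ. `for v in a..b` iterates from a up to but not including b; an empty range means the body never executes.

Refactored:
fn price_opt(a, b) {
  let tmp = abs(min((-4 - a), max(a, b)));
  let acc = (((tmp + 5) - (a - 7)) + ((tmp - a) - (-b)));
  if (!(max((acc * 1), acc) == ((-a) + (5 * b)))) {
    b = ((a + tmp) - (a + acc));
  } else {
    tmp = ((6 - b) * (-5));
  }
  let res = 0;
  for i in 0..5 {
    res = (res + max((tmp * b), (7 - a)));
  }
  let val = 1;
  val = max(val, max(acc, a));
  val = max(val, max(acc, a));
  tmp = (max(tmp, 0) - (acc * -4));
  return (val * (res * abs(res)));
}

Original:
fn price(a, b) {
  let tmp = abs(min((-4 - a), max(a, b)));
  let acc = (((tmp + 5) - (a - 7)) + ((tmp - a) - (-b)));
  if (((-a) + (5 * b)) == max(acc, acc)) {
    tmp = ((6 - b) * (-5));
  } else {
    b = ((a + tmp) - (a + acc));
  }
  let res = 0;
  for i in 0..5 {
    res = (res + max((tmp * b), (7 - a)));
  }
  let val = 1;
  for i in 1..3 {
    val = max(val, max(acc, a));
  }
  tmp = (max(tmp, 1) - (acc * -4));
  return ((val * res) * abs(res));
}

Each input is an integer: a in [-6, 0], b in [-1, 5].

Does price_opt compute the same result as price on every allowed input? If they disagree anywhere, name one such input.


The suspicious edit (`1` became `0`) never changes the result for any input inside the declared domain; all 49 inputs agree.
verdict: equivalent


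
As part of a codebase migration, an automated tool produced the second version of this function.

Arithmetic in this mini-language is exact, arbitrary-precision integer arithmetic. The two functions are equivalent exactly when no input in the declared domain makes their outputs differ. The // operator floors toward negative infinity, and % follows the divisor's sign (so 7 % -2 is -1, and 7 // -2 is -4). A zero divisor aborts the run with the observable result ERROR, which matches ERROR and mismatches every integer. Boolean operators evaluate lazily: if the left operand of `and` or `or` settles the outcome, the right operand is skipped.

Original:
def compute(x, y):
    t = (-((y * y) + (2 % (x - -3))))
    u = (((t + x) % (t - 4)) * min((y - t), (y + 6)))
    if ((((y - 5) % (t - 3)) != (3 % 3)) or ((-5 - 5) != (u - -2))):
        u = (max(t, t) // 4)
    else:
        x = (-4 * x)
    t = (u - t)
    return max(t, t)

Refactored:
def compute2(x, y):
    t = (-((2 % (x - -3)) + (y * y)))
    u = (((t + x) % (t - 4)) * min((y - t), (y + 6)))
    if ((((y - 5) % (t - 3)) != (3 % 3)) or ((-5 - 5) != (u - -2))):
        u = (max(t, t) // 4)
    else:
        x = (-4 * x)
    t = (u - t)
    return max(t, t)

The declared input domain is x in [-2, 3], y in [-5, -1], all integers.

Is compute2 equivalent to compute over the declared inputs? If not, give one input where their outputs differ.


Behavior is preserved: although same computation, different form, the outputs never diverge.
Spot check at x=3, y=-5 — compute: t = -27; u = -24; ((((y - 5) % (t - 3)) != (3 % 3)) or ((-5 - 5) != (u - -2))) -> true; u = -7; t = 20; return 20. compute2: t = -27; u = -24; ((((y - 5) % (t - 3)) != (3 % 3)) or ((-5 - 5) != (u - -2))) -> true; u = -7; t = 20; return 20. Both give 20.
Across all 30 domain points the two functions coincide.
verdict: equivalent


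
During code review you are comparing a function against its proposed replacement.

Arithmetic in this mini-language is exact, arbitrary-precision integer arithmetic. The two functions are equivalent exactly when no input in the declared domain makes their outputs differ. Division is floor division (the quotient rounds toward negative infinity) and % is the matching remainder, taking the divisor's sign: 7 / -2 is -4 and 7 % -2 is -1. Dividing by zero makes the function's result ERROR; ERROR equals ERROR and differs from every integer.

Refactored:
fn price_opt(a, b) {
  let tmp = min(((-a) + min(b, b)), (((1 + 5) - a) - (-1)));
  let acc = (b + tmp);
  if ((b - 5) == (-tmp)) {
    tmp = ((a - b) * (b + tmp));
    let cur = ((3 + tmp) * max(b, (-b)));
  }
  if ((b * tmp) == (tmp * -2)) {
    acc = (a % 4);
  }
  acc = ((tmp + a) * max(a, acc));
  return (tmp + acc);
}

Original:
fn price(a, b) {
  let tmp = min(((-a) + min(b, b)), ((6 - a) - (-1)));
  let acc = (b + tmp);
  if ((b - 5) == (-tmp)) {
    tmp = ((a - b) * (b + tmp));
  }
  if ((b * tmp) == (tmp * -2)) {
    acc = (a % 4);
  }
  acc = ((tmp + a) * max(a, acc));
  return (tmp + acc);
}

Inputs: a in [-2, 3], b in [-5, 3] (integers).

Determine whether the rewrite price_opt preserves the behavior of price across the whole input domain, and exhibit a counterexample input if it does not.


Behavior is preserved: although arithmetic usage differs, min/max/abs usage differs, statement counts differ, constant usage differs, local variable names differ, the outputs never diverge.
Tracing a=1, b=-1: price: tmp becomes -2; next acc becomes -3; next ((b - 5) == (-tmp)) evaluates to false; next ((b * tmp) == (tmp * -2)) evaluates to false; next acc becomes -1; next final value -3 | price_opt: tmp becomes -2; next acc becomes -3; next ((b - 5) == (-tmp)) evaluates to false; next ((b * tmp) == (tmp * -2)) evaluates to false; next acc becomes -1; next final value -3 — matching result -3.
Across all 54 domain points the two functions coincide.
verdict: equivalent


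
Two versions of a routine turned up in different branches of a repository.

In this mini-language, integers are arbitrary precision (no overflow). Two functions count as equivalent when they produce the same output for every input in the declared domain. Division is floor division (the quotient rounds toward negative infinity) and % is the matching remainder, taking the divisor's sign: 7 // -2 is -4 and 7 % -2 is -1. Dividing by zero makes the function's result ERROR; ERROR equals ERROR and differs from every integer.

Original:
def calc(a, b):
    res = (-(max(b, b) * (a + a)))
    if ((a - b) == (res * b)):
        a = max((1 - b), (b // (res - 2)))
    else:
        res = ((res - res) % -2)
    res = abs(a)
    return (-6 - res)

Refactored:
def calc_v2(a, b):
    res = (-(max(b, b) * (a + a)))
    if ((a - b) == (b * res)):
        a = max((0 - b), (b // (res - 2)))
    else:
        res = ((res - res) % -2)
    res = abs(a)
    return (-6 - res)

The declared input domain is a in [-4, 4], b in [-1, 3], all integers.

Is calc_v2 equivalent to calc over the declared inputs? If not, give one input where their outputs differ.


Try a=0, b=0.
calc: res=0, then ((a - b) == (res * b)) is true, then a=1, then res=1, then returns -7
calc_v2: res=0, then ((a - b) == (b * res)) is true, then a=0, then res=0, then returns -6
-7 vs -6 — the two versions disagree here.
verdict: not equivalent; witness: a=0, b=0


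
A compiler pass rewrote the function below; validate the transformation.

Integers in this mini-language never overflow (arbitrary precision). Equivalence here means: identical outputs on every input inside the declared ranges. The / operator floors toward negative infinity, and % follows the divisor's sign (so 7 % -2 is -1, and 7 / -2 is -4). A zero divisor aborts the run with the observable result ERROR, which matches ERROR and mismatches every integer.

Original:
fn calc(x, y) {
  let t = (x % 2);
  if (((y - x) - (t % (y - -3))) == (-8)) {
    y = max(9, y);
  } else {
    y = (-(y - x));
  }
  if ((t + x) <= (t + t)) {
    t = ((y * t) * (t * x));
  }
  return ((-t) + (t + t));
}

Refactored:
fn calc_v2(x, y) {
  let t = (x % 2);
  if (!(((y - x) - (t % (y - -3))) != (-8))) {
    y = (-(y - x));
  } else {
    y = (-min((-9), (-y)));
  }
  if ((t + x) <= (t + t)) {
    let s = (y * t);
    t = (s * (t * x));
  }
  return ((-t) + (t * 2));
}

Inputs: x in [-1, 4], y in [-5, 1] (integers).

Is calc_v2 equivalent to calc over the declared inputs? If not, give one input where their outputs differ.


Not equivalent: x=-1, y=-5 separates them (-4 vs -9).
calc: t becomes 1; next (((y - x) - (t % (y - -3))) == (-8)) evaluates to false; next y becomes 4; next ((t + x) <= (t + t)) evaluates to true; next t becomes -4; next final value -4
calc_v2: t becomes 1; next (!(((y - x) - (t % (y - -3))) != (-8))) evaluates to false; next y becomes 9; next ((t + x) <= (t + t)) evaluates to true; next s becomes 9; next t becomes -9; next final value -9
verdict: not equivalent; witness: x=-1, y=-5


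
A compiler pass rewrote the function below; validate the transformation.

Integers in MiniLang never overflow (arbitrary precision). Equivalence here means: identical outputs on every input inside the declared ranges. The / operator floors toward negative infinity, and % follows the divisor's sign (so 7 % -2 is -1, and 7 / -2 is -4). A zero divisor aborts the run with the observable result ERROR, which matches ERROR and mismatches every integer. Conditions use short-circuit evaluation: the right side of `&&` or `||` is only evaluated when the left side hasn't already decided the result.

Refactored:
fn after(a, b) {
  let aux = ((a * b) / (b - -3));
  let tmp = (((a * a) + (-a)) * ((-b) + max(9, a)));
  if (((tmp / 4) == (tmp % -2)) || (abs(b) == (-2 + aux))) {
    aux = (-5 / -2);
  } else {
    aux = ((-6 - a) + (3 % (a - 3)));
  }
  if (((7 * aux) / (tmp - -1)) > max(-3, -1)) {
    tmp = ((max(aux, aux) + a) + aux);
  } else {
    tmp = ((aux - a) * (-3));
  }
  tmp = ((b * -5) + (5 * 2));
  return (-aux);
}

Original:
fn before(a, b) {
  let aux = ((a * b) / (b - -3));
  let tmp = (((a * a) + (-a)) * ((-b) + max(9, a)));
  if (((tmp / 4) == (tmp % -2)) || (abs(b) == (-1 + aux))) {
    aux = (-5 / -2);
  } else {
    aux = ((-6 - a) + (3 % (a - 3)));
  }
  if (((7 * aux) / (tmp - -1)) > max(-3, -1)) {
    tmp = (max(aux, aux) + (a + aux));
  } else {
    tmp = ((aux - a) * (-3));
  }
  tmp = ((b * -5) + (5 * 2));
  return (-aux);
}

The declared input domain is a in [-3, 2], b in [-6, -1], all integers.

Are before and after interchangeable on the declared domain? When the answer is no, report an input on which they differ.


Take a=-2, b=-2.
before: aux = 4; tmp = 66; (((tmp / 4) == (tmp % -2)) || (abs(b) == (-1 + aux))) -> false; aux = -6; (((7 * aux) / (tmp - -1)) > max(-3, -1)) -> false; tmp = 12; tmp = 20; return 6
after: aux = 4; tmp = 66; (((tmp / 4) == (tmp % -2)) || (abs(b) == (-2 + aux))) -> true; aux = 2; (((7 * aux) / (tmp - -1)) > max(-3, -1)) -> true; tmp = 2; tmp = 20; return -2
6 != -2, so the rewrite changes behavior.
verdict: not equivalent; witness: a=-2, b=-2


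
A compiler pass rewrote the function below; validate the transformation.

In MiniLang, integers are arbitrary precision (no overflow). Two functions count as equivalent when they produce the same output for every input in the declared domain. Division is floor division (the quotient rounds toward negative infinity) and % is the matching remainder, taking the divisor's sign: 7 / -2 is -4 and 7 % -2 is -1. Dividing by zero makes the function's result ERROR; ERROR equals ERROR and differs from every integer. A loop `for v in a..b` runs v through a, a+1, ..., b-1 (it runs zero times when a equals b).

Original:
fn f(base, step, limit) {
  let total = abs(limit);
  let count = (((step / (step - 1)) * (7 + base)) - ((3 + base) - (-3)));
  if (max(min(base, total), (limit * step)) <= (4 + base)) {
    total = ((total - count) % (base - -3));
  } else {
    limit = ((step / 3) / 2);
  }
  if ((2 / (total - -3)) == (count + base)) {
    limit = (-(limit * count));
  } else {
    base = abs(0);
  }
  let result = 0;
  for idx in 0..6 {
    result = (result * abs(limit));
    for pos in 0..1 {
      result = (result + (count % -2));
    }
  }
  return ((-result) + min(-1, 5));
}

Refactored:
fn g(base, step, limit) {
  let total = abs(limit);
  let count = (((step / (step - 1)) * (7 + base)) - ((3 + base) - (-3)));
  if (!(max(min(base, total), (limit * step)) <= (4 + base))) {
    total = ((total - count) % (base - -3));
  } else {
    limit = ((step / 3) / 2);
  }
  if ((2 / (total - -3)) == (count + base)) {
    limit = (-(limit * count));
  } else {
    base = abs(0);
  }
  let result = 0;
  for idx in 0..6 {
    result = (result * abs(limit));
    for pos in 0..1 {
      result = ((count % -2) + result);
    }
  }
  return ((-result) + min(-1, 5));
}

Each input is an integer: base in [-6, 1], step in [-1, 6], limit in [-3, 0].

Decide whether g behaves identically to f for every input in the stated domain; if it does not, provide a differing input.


Consider the input base=-6, step=3, limit=-3.
f: total=3, then count=1, then (max(min(base, total), (limit * step)) <= (4 + base)) is true, then total=-1, then ((2 / (total - -3)) == (count + base)) is false, then base=0, then result=0, then (idx=0), then result=0, then (pos=0), then result=-1, then (idx=1), then result=-3, then (pos=0), then result=-4, then (idx=2), then result=-12, then (pos=0), then result=-13, then (idx=3), then result=-39, then (pos=0), then result=-40, then (idx=4), then result=-120, then (pos=0), then result=-121, then (idx=5), then result=-363, then (pos=0), then result=-364, then returns 363
g: total=3, then count=1, then (!(max(min(base, total), (limit * step)) <= (4 + base))) is false, then limit=0, then ((2 / (total - -3)) == (count + base)) is false, then base=0, then result=0, then (idx=0), then result=0, then (pos=0), then result=-1, then (idx=1), then result=0, then (pos=0), then result=-1, then (idx=2), then result=0, then (pos=0), then result=-1, then (idx=3), then result=0, then (pos=0), then result=-1, then (idx=4), then result=0, then (pos=0), then result=-1, then (idx=5), then result=0, then (pos=0), then result=-1, then returns 0
363 != 0, so the rewrite changes behavior.
verdict: not equivalent; witness: base=-6, step=3, limit=-3


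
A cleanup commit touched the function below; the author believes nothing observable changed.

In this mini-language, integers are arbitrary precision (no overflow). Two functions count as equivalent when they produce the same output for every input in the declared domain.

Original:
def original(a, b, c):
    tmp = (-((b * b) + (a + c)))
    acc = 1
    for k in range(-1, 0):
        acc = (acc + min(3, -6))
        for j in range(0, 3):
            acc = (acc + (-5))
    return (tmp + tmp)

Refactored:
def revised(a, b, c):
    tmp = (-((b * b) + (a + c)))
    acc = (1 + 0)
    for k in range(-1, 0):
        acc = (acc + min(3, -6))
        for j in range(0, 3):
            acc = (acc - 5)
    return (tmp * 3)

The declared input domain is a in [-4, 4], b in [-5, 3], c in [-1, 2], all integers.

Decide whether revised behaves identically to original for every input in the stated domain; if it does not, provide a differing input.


Evaluate both at a=-4, b=-5, c=-1.
original: tmp=-20, then acc=1, then (k=-1), then acc=-5, then (j=0), then acc=-10, then (j=1), then acc=-15, then (j=2), then acc=-20, then returns -40
revised: tmp=-20, then acc=1, then (k=-1), then acc=-5, then (j=0), then acc=-10, then (j=1), then acc=-15, then (j=2), then acc=-20, then returns -60
-40 vs -60 — the two versions disagree here.
verdict: not equivalent; witness: a=-4, b=-5, c=-1


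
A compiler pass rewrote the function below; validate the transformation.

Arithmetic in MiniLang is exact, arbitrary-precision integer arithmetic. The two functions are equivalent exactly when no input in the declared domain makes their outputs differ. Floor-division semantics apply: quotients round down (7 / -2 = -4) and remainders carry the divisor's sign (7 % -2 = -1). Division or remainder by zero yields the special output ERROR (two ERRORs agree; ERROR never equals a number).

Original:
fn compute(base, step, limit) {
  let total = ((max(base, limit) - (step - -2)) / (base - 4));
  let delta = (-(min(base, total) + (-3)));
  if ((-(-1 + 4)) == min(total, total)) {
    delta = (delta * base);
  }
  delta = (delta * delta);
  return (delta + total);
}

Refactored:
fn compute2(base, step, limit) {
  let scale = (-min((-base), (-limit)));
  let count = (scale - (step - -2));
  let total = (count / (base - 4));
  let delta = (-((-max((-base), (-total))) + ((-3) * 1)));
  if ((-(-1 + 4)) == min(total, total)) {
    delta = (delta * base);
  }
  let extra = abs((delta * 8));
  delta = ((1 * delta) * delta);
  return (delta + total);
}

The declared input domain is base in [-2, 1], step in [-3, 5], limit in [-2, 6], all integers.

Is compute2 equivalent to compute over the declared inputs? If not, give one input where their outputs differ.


Changes here: local variable names differ, and constant usage differs, and min/max/abs usage differs, and arithmetic usage differs, and statement counts differ; the full 324-point sweep finds no disagreement.
verdict: equivalent


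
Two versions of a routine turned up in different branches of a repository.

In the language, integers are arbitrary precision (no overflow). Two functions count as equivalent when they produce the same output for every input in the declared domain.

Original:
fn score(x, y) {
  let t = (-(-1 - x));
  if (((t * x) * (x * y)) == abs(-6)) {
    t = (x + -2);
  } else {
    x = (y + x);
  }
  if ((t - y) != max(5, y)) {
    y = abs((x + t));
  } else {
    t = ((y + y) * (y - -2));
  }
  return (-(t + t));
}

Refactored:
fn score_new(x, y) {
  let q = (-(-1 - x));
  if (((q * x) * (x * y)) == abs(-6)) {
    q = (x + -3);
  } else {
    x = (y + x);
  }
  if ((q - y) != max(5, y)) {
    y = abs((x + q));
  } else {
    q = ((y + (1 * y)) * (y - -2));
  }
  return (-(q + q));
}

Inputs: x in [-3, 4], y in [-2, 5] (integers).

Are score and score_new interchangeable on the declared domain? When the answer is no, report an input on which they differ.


x=1, y=3 yields 2 from score but 4 from score_new.
verdict: not equivalent; witness: x=1, y=3


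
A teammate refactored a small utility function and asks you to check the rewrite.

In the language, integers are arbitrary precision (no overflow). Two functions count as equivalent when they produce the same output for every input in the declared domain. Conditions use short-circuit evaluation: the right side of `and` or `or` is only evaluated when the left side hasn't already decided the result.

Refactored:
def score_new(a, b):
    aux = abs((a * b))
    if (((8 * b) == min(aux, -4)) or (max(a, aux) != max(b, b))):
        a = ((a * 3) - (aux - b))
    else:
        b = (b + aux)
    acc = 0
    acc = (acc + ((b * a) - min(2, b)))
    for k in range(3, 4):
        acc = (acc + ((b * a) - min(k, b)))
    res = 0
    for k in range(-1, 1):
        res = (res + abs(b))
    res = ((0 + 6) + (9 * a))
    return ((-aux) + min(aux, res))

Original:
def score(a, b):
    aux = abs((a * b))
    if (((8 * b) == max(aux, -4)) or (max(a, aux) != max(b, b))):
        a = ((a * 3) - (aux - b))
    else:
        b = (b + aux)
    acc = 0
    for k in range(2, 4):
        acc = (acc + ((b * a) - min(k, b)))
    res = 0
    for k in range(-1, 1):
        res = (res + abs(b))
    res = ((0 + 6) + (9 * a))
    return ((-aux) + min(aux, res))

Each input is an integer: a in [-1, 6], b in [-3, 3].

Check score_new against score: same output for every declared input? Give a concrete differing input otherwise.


On input a=-1, b=0, score returns -21 while score_new returns -3.
verdict: not equivalent; witness: a=-1, b=0


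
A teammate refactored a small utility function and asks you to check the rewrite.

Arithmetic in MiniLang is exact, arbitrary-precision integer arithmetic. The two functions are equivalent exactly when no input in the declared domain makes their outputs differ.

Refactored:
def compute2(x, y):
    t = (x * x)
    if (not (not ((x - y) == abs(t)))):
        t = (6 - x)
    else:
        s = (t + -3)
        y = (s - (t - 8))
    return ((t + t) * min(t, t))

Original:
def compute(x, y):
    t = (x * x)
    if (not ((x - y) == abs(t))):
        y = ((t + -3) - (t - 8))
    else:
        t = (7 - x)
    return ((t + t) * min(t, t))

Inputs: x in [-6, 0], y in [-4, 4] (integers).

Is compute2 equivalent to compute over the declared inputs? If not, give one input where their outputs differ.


These are not equivalent — on x=-1, y=-2 the outputs split (128 vs 98).
compute: t = 1; (not ((x - y) == abs(t))) -> false; t = 8; return 128
compute2: t = 1; (not (not ((x - y) == abs(t)))) -> true; t = 7; return 98
verdict: not equivalent; witness: x=-1, y=-2


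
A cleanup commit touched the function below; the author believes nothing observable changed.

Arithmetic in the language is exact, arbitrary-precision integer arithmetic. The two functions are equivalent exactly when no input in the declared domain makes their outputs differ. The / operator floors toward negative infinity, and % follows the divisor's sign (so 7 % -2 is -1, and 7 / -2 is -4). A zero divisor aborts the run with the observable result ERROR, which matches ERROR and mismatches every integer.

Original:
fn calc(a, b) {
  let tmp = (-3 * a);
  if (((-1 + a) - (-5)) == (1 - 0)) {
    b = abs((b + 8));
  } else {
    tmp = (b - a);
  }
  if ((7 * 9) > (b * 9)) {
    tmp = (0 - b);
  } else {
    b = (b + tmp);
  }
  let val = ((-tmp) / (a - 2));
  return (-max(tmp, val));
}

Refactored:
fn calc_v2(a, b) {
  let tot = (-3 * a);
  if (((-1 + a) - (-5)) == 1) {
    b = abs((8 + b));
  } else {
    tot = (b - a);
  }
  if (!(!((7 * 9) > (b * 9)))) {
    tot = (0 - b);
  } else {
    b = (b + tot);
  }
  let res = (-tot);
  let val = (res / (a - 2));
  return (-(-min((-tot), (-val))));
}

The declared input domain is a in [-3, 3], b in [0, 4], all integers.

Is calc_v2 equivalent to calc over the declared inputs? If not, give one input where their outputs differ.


Behavior is preserved: although boolean connective usage differs; local variable names differ; min/max/abs usage differs; statement counts differ; arithmetic usage differs; constant usage differs, the outputs never diverge.
One worked example (a=-1, b=2) — calc: tmp becomes 3; next (((-1 + a) - (-5)) == (1 - 0)) evaluates to false; next tmp becomes 3; next ((7 * 9) > (b * 9)) evaluates to true; next tmp becomes -2; next val becomes -1; next final value 1; calc_v2: tot becomes 3; next (((-1 + a) - (-5)) == 1) evaluates to false; next tot becomes 3; next (!(!((7 * 9) > (b * 9)))) evaluates to true; next tot becomes -2; next res becomes 2; next val becomes -1; next final value 1; agreement on 1.
Checked all 35 inputs in the declared domain: the outputs agree on every one.
verdict: equivalent


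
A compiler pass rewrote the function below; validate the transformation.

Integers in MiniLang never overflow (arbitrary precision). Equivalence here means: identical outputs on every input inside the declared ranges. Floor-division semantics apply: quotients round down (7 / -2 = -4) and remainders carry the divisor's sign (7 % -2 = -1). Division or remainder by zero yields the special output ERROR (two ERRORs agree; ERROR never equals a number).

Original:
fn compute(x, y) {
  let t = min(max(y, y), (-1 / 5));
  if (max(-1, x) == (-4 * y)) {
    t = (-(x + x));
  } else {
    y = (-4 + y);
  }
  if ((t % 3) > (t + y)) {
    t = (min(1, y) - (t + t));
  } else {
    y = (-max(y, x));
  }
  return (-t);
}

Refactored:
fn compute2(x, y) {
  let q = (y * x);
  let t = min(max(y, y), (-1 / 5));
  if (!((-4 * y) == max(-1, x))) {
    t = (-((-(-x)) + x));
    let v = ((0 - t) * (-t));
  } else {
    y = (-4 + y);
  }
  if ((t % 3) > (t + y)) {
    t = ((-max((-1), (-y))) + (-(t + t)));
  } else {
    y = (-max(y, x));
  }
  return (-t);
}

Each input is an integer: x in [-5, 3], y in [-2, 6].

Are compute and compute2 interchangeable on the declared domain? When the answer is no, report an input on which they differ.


Input x=-5, y=-2: 2 from compute versus -10 from compute2.
verdict: not equivalent; witness: x=-5, y=-2
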